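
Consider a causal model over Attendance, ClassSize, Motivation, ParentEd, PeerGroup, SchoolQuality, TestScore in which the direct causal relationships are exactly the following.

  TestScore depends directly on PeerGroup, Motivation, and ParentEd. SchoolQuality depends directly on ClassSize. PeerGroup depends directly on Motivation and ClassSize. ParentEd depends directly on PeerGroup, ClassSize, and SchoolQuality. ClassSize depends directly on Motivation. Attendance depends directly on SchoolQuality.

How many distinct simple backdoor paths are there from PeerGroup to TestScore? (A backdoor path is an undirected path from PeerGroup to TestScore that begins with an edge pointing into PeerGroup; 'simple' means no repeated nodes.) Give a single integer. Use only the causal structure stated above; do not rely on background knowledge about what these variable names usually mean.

6

A backdoor path from PeerGroup to TestScore is any simple undirected path whose first edge points into PeerGroup (i.e. leaves PeerGroup via a parent).
Parents of PeerGroup: {ClassSize, Motivation}.
Enumerating:
  P1: PeerGroup <- Motivation -> ClassSize -> SchoolQuality -> ParentEd -> TestScore
  P2: PeerGroup <- Motivation -> ClassSize -> ParentEd -> TestScore
  P3: PeerGroup <- Motivation -> TestScore
  P4: PeerGroup <- ClassSize <- Motivation -> TestScore
  P5: PeerGroup <- ClassSize -> SchoolQuality -> ParentEd -> TestScore
  P6: PeerGroup <- ClassSize -> ParentEd -> TestScore
That exhausts the simple backdoor paths. Count: 6.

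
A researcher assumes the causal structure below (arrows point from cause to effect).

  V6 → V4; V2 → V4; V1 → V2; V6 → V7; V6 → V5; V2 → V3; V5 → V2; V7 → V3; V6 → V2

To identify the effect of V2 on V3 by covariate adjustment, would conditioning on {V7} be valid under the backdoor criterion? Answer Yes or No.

Yes

Backdoor paths from V2 to V3 (paths whose first edge points into V2):
  P1: V2 <- V6 -> V7 -> V3
  P2: V2 <- V5 <- V6 -> V7 -> V3
Condition 1 (no descendant of V2 in the set): holds — descendants of V2 are {V3, V4}; none are in {V7}.
Condition 2 (every backdoor path blocked by {V7}):
  P1: blocked at chain node V7 ∈ conditioning set.
  P2: blocked at chain node V7 ∈ conditioning set.
{V7} satisfies the backdoor criterion.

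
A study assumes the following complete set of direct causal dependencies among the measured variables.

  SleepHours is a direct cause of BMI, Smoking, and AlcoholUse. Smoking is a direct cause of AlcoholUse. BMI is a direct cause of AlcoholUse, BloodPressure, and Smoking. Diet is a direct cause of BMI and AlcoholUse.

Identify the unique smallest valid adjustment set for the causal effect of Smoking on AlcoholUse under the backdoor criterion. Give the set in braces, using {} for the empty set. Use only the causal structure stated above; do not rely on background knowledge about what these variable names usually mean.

Variables eligible for adjustment (non-descendants of Smoking, excluding Smoking and AlcoholUse): {BMI, BloodPressure, Diet, SleepHours}.
Backdoor paths from Smoking to AlcoholUse:
  P1: Smoking <- SleepHours -> BMI <- Diet -> AlcoholUse
  P2: Smoking <- SleepHours -> BMI -> AlcoholUse
  P3: Smoking <- SleepHours -> AlcoholUse
  P4: Smoking <- BMI <- SleepHours -> AlcoholUse
  P5: Smoking <- BMI <- Diet -> AlcoholUse
  P6: Smoking <- BMI -> AlcoholUse
The empty set is not sufficient: P2 (Smoking <- SleepHours -> BMI -> AlcoholUse) has no collider blocking it and no conditioned non-collider, so it is open.
Try {BMI, SleepHours}:
  P1: blocked at fork node SleepHours ∈ conditioning set.
  P2: blocked at fork node SleepHours ∈ conditioning set.
  P3: blocked at fork node SleepHours ∈ conditioning set.
  P4: blocked at chain node BMI ∈ conditioning set.
  P5: blocked at chain node BMI ∈ conditioning set.
  P6: blocked at fork node BMI ∈ conditioning set.
{BMI, SleepHours} contains no descendant of Smoking and blocks every backdoor path.
Every element of {BMI, SleepHours} is needed (dropping BMI leaves P5 open; dropping SleepHours leaves P1 open), so no proper subset is valid.
Among all size-2 subsets of the eligible variables, only {BMI, SleepHours} blocks every backdoor path, so it is the unique smallest valid adjustment set.

{BMI, SleepHours}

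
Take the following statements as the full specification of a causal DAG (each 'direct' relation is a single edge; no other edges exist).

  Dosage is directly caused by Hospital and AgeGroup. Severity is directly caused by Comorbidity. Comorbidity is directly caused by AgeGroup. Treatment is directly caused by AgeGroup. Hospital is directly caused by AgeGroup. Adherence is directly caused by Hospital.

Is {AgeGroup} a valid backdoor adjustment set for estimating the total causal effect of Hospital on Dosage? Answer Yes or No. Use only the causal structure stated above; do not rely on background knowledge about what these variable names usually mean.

Yes

Backdoor paths from Hospital to Dosage (paths whose first edge points into Hospital):
  P1: Hospital <- AgeGroup -> Dosage
Condition 1 (no descendant of Hospital in the set): holds — descendants of Hospital are {Adherence, Dosage}; none are in {AgeGroup}.
Condition 2 (every backdoor path blocked by {AgeGroup}):
  P1: blocked at fork node AgeGroup ∈ conditioning set.
{AgeGroup} satisfies the backdoor criterion.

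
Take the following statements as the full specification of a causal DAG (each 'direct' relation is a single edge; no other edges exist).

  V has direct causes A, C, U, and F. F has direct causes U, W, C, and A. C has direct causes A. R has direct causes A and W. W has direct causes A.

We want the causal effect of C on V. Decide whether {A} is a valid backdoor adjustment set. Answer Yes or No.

Backdoor paths from C to V (paths whose first edge points into C):
  P1: C <- A -> W -> F <- U -> V
  P2: C <- A -> W -> F -> V
  P3: C <- A -> R <- W -> F <- U -> V
  P4: C <- A -> R <- W -> F -> V
  P5: C <- A -> F <- U -> V
  P6: C <- A -> F -> V
  P7: C <- A -> V
Condition 1 (no descendant of C in the set): holds — descendants of C are {F, V}; none are in {A}.
Condition 2 (every backdoor path blocked by {A}):
  P1: blocked at fork node A ∈ conditioning set.
  P2: blocked at fork node A ∈ conditioning set.
  P3: blocked at fork node A ∈ conditioning set.
  P4: blocked at fork node A ∈ conditioning set.
  P5: blocked at fork node A ∈ conditioning set.
  P6: blocked at fork node A ∈ conditioning set.
  P7: blocked at fork node A ∈ conditioning set.
{A} satisfies the backdoor criterion.

Yes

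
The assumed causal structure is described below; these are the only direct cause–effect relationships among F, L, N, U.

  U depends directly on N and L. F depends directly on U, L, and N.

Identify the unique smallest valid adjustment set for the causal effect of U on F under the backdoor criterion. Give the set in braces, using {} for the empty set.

{L, N}

Variables eligible for adjustment (non-descendants of U, excluding U and F): {L, N}.
Backdoor paths from U to F:
  P1: U <- N -> F
  P2: U <- L -> F
The empty set is not sufficient: P1 (U <- N -> F) has no collider blocking it and no conditioned non-collider, so it is open.
Try {L, N}:
  P1: blocked at fork node N ∈ conditioning set.
  P2: blocked at fork node L ∈ conditioning set.
{L, N} contains no descendant of U and blocks every backdoor path.
Every element of {L, N} is needed (dropping L leaves P2 open; dropping N leaves P1 open), so no proper subset is valid.
Among all size-2 subsets of the eligible variables, only {L, N} blocks every backdoor path, so it is the unique smallest valid adjustment set.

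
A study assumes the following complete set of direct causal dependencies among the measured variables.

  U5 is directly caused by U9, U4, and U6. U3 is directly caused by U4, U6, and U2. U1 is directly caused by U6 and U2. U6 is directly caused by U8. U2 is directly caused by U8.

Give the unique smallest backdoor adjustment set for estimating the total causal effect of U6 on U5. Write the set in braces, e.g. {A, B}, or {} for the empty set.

{}

Variables eligible for adjustment (non-descendants of U6, excluding U6 and U5): {U2, U4, U8, U9}.
Backdoor paths from U6 to U5:
  P1: U6 <- U8 -> U2 -> U3 <- U4 -> U5
Each backdoor path contains an unconditioned collider, so every path is already blocked with the empty conditioning set:
  P1: blocked at collider U3 (neither it nor any descendant is in the conditioning set).
The empty set is therefore the unique smallest valid set.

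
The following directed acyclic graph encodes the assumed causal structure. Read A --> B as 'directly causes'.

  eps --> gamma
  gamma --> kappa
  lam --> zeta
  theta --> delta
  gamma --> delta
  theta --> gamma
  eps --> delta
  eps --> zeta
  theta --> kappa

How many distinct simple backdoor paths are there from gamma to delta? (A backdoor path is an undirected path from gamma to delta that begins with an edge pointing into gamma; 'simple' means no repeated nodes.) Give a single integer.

2

A backdoor path from gamma to delta is any simple undirected path whose first edge points into gamma (i.e. leaves gamma via a parent).
Parents of gamma: {eps, theta}.
Enumerating:
  P1: gamma <- theta -> delta
  P2: gamma <- eps -> delta
That exhausts the simple backdoor paths. Count: 2.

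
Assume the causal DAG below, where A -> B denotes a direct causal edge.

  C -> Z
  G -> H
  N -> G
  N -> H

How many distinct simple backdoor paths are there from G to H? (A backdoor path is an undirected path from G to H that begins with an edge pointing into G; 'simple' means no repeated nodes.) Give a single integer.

A backdoor path from G to H is any simple undirected path whose first edge points into G (i.e. leaves G via a parent).
Parents of G: {N}.
Enumerating:
  P1: G <- N -> H
That exhausts the simple backdoor paths. Count: 1.

1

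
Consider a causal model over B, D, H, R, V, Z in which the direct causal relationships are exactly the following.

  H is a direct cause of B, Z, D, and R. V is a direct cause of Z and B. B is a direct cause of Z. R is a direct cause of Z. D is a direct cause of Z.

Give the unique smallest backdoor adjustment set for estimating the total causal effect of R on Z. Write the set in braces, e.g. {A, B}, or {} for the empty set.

Variables eligible for adjustment (non-descendants of R, excluding R and Z): {B, D, H, V}.
Backdoor paths from R to Z:
  P1: R <- H -> B <- V -> Z
  P2: R <- H -> B -> Z
  P3: R <- H -> D -> Z
  P4: R <- H -> Z
The empty set is not sufficient: P2 (R <- H -> B -> Z) has no collider blocking it and no conditioned non-collider, so it is open.
Try {H}:
  P1: blocked at fork node H ∈ conditioning set.
  P2: blocked at fork node H ∈ conditioning set.
  P3: blocked at fork node H ∈ conditioning set.
  P4: blocked at fork node H ∈ conditioning set.
{H} contains no descendant of R and blocks every backdoor path.
No other singleton works — e.g. {V} leaves P2 open — so {H} is the unique smallest valid adjustment set.

{H}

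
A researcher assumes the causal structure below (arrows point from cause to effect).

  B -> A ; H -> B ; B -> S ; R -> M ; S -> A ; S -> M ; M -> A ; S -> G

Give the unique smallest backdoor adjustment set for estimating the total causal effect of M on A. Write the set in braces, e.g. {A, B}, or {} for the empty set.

{S}

Variables eligible for adjustment (non-descendants of M, excluding M and A): {B, G, H, R, S}.
Backdoor paths from M to A:
  P1: M <- S <- B -> A
  P2: M <- S -> A
The empty set is not sufficient: P1 (M <- S <- B -> A) has no collider blocking it and no conditioned non-collider, so it is open.
Try {S}:
  P1: blocked at chain node S ∈ conditioning set.
  P2: blocked at fork node S ∈ conditioning set.
{S} contains no descendant of M and blocks every backdoor path.
No other singleton works — e.g. {H} leaves P1 open — so {S} is the unique smallest valid adjustment set.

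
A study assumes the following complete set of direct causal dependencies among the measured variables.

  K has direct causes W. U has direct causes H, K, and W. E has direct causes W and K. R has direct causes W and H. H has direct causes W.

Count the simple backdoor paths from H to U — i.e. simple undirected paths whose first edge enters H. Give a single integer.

A backdoor path from H to U is any simple undirected path whose first edge points into H (i.e. leaves H via a parent).
Parents of H: {W}.
Enumerating:
  P1: H <- W -> K -> U
  P2: H <- W -> U
  P3: H <- W -> E <- K -> U
That exhausts the simple backdoor paths. Count: 3.

3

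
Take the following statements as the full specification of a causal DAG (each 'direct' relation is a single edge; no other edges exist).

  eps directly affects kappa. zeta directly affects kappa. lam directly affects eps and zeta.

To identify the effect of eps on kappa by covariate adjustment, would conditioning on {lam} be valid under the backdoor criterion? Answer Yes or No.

Yes

Backdoor paths from eps to kappa (paths whose first edge points into eps):
  P1: eps <- lam -> zeta -> kappa
Condition 1 (no descendant of eps in the set): holds — descendants of eps are {kappa}; none are in {lam}.
Condition 2 (every backdoor path blocked by {lam}):
  P1: blocked at fork node lam ∈ conditioning set.
{lam} satisfies the backdoor criterion.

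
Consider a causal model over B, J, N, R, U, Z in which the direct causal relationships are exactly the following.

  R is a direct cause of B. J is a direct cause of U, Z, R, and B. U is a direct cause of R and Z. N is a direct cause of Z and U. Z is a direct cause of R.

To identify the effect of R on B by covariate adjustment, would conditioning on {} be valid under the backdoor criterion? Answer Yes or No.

No

Backdoor paths from R to B (paths whose first edge points into R):
  P1: R <- J -> B
  P2: R <- U <- J -> B
  P3: R <- U <- N -> Z <- J -> B
  P4: R <- U -> Z <- J -> B
  P5: R <- Z <- J -> B
  P6: R <- Z <- N -> U <- J -> B
  P7: R <- Z <- U <- J -> B
Condition 1 (no descendant of R in the set): holds — descendants of R are {B}; none are in {}.
Condition 2 (every backdoor path blocked by {}):
  P1: open — no interior node is in the conditioning set.
  P2: open — no interior node is in the conditioning set.
  P3: blocked at collider Z (neither it nor any descendant is in the conditioning set).
  P4: blocked at collider Z (neither it nor any descendant is in the conditioning set).
  P5: open — no interior node is in the conditioning set.
  P6: blocked at collider U (neither it nor any descendant is in the conditioning set).
  P7: open — no interior node is in the conditioning set.
{} does not satisfy the backdoor criterion.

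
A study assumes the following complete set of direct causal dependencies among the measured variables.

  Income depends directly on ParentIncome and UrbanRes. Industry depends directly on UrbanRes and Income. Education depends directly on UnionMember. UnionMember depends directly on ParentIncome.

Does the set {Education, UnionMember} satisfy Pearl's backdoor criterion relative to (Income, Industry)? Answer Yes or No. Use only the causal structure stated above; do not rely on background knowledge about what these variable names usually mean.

No

Backdoor paths from Income to Industry (paths whose first edge points into Income):
  P1: Income <- UrbanRes -> Industry
Condition 1 (no descendant of Income in the set): holds — descendants of Income are {Industry}; none are in {Education, UnionMember}.
Condition 2 (every backdoor path blocked by {Education, UnionMember}):
  P1: open — no interior node is in the conditioning set.
{Education, UnionMember} does not satisfy the backdoor criterion.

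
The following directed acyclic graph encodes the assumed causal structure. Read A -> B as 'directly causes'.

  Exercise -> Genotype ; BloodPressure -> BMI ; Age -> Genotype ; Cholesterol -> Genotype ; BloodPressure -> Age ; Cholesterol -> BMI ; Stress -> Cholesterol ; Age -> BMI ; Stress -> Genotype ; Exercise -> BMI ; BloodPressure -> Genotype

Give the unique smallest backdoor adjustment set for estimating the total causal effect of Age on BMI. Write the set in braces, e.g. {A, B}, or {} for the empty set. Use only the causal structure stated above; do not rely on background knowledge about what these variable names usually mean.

Variables eligible for adjustment (non-descendants of Age, excluding Age and BMI): {BloodPressure, Cholesterol, Exercise, Stress}.
Backdoor paths from Age to BMI:
  P1: Age <- BloodPressure -> Genotype <- Exercise -> BMI
  P2: Age <- BloodPressure -> Genotype <- Stress -> Cholesterol -> BMI
  P3: Age <- BloodPressure -> Genotype <- Cholesterol -> BMI
  P4: Age <- BloodPressure -> BMI
The empty set is not sufficient: P4 (Age <- BloodPressure -> BMI) has no collider blocking it and no conditioned non-collider, so it is open.
Try {BloodPressure}:
  P1: blocked at fork node BloodPressure ∈ conditioning set.
  P2: blocked at fork node BloodPressure ∈ conditioning set.
  P3: blocked at fork node BloodPressure ∈ conditioning set.
  P4: blocked at fork node BloodPressure ∈ conditioning set.
{BloodPressure} contains no descendant of Age and blocks every backdoor path.
No other singleton works — e.g. {Exercise} leaves P4 open — so {BloodPressure} is the unique smallest valid adjustment set.

{BloodPressure}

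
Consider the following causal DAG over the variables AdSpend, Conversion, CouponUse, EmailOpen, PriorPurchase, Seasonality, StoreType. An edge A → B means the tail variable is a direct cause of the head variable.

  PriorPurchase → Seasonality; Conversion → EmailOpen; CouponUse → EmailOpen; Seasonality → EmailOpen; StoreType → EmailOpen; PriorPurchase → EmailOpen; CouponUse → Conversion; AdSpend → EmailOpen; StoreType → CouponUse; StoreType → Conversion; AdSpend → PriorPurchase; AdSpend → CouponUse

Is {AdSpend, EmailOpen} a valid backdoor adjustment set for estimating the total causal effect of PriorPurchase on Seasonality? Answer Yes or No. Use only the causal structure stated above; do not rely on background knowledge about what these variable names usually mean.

Backdoor paths from PriorPurchase to Seasonality (paths whose first edge points into PriorPurchase):
  P1: PriorPurchase <- AdSpend -> CouponUse <- StoreType -> Conversion -> EmailOpen <- Seasonality
  P2: PriorPurchase <- AdSpend -> CouponUse <- StoreType -> EmailOpen <- Seasonality
  P3: PriorPurchase <- AdSpend -> CouponUse -> Conversion <- StoreType -> EmailOpen <- Seasonality
  P4: PriorPurchase <- AdSpend -> CouponUse -> Conversion -> EmailOpen <- Seasonality
  P5: PriorPurchase <- AdSpend -> CouponUse -> EmailOpen <- Seasonality
  P6: PriorPurchase <- AdSpend -> EmailOpen <- Seasonality
Condition 1 (no descendant of PriorPurchase in the set): FAILS — EmailOpen is a descendant of PriorPurchase.
Condition 2 (every backdoor path blocked by {AdSpend, EmailOpen}):
  P1: blocked at fork node AdSpend ∈ conditioning set.
  P2: blocked at fork node AdSpend ∈ conditioning set.
  P3: blocked at fork node AdSpend ∈ conditioning set.
  P4: blocked at fork node AdSpend ∈ conditioning set.
  P5: blocked at fork node AdSpend ∈ conditioning set.
  P6: blocked at fork node AdSpend ∈ conditioning set.
{AdSpend, EmailOpen} does not satisfy the backdoor criterion.

No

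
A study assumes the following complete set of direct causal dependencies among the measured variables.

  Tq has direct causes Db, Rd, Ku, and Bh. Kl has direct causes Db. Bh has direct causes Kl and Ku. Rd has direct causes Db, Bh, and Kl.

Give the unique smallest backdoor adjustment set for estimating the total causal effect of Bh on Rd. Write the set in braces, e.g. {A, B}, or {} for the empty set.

Variables eligible for adjustment (non-descendants of Bh, excluding Bh and Rd): {Db, Kl, Ku}.
Backdoor paths from Bh to Rd:
  P1: Bh <- Ku -> Tq <- Db -> Kl -> Rd
  P2: Bh <- Ku -> Tq <- Db -> Rd
  P3: Bh <- Ku -> Tq <- Rd
  P4: Bh <- Kl <- Db -> Rd
  P5: Bh <- Kl <- Db -> Tq <- Rd
  P6: Bh <- Kl -> Rd
The empty set is not sufficient: P4 (Bh <- Kl <- Db -> Rd) has no collider blocking it and no conditioned non-collider, so it is open.
Try {Kl}:
  P1: blocked at collider Tq (neither it nor any descendant is in the conditioning set).
  P2: blocked at collider Tq (neither it nor any descendant is in the conditioning set).
  P3: blocked at collider Tq (neither it nor any descendant is in the conditioning set).
  P4: blocked at chain node Kl ∈ conditioning set.
  P5: blocked at chain node Kl ∈ conditioning set.
  P6: blocked at fork node Kl ∈ conditioning set.
{Kl} contains no descendant of Bh and blocks every backdoor path.
No other singleton works — e.g. {Ku} leaves P4 open — so {Kl} is the unique smallest valid adjustment set.

{Kl}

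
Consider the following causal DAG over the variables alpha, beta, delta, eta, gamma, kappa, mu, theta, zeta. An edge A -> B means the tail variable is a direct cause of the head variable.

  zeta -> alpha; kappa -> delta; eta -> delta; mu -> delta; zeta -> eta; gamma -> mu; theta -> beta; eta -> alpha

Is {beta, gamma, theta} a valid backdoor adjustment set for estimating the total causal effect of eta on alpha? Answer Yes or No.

No

Backdoor paths from eta to alpha (paths whose first edge points into eta):
  P1: eta <- zeta -> alpha
Condition 1 (no descendant of eta in the set): holds — descendants of eta are {alpha, delta}; none are in {beta, gamma, theta}.
Condition 2 (every backdoor path blocked by {beta, gamma, theta}):
  P1: open — no interior node is in the conditioning set.
{beta, gamma, theta} does not satisfy the backdoor criterion.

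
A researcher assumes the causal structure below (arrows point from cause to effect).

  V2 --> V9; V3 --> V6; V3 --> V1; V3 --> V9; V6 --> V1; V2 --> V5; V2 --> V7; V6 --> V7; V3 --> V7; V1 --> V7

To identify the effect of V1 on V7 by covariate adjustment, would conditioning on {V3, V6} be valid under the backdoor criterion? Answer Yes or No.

Yes

Backdoor paths from V1 to V7 (paths whose first edge points into V1):
  P1: V1 <- V3 -> V6 -> V7
  P2: V1 <- V3 -> V9 <- V2 -> V7
  P3: V1 <- V3 -> V7
  P4: V1 <- V6 <- V3 -> V9 <- V2 -> V7
  P5: V1 <- V6 <- V3 -> V7
  P6: V1 <- V6 -> V7
Condition 1 (no descendant of V1 in the set): holds — descendants of V1 are {V7}; none are in {V3, V6}.
Condition 2 (every backdoor path blocked by {V3, V6}):
  P1: blocked at fork node V3 ∈ conditioning set.
  P2: blocked at fork node V3 ∈ conditioning set.
  P3: blocked at fork node V3 ∈ conditioning set.
  P4: blocked at chain node V6 ∈ conditioning set.
  P5: blocked at chain node V6 ∈ conditioning set.
  P6: blocked at fork node V6 ∈ conditioning set.
{V3, V6} satisfies the backdoor criterion.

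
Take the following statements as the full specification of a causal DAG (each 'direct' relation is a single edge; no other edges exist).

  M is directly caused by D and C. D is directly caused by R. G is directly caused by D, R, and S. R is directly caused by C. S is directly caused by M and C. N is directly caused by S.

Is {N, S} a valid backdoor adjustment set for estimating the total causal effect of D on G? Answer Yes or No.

Backdoor paths from D to G (paths whose first edge points into D):
  P1: D <- R <- C -> M -> S -> G
  P2: D <- R <- C -> S -> G
  P3: D <- R -> G
Condition 1 (no descendant of D in the set): FAILS — N and S are descendants of D.
Condition 2 (every backdoor path blocked by {N, S}):
  P1: blocked at chain node S ∈ conditioning set.
  P2: blocked at chain node S ∈ conditioning set.
  P3: open — no interior node is in the conditioning set.
{N, S} does not satisfy the backdoor criterion.

No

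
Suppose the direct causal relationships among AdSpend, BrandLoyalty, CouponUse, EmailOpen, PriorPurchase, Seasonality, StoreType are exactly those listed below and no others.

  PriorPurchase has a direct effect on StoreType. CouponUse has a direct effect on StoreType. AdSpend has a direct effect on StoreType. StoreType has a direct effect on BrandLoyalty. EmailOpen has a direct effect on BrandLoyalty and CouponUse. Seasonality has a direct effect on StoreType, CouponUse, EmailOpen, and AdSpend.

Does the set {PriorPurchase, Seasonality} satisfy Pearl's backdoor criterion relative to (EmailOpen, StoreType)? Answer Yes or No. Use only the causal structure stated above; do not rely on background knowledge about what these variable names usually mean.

Yes

Backdoor paths from EmailOpen to StoreType (paths whose first edge points into EmailOpen):
  P1: EmailOpen <- Seasonality -> AdSpend -> StoreType
  P2: EmailOpen <- Seasonality -> CouponUse -> StoreType
  P3: EmailOpen <- Seasonality -> StoreType
Condition 1 (no descendant of EmailOpen in the set): holds — descendants of EmailOpen are {BrandLoyalty, CouponUse, StoreType}; none are in {PriorPurchase, Seasonality}.
Condition 2 (every backdoor path blocked by {PriorPurchase, Seasonality}):
  P1: blocked at fork node Seasonality ∈ conditioning set.
  P2: blocked at fork node Seasonality ∈ conditioning set.
  P3: blocked at fork node Seasonality ∈ conditioning set.
{PriorPurchase, Seasonality} satisfies the backdoor criterion.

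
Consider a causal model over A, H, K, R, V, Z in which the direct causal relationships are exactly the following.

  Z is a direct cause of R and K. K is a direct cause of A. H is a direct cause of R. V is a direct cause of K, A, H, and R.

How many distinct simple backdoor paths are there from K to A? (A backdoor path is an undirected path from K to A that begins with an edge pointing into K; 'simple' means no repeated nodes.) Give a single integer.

3

A backdoor path from K to A is any simple undirected path whose first edge points into K (i.e. leaves K via a parent).
Parents of K: {V, Z}.
Enumerating:
  P1: K <- Z -> R <- V -> A
  P2: K <- Z -> R <- H <- V -> A
  P3: K <- V -> A
That exhausts the simple backdoor paths. Count: 3.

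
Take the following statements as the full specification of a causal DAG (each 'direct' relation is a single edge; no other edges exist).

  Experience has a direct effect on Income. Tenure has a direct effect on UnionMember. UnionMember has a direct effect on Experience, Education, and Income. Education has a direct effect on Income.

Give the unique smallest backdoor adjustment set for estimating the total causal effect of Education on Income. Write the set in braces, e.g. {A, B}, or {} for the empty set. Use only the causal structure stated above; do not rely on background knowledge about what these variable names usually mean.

Variables eligible for adjustment (non-descendants of Education, excluding Education and Income): {Experience, Tenure, UnionMember}.
Backdoor paths from Education to Income:
  P1: Education <- UnionMember -> Experience -> Income
  P2: Education <- UnionMember -> Income
The empty set is not sufficient: P1 (Education <- UnionMember -> Experience -> Income) has no collider blocking it and no conditioned non-collider, so it is open.
Try {UnionMember}:
  P1: blocked at fork node UnionMember ∈ conditioning set.
  P2: blocked at fork node UnionMember ∈ conditioning set.
{UnionMember} contains no descendant of Education and blocks every backdoor path.
No other singleton works — e.g. {Tenure} leaves P1 open — so {UnionMember} is the unique smallest valid adjustment set.

{UnionMember}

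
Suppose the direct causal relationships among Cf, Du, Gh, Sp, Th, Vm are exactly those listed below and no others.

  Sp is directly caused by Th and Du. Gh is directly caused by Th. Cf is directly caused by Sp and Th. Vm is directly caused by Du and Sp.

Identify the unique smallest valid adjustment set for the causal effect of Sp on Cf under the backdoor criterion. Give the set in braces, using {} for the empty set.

{Th}

Variables eligible for adjustment (non-descendants of Sp, excluding Sp and Cf): {Du, Gh, Th}.
Backdoor paths from Sp to Cf:
  P1: Sp <- Th -> Cf
The empty set is not sufficient: P1 (Sp <- Th -> Cf) has no collider blocking it and no conditioned non-collider, so it is open.
Try {Th}:
  P1: blocked at fork node Th ∈ conditioning set.
{Th} contains no descendant of Sp and blocks every backdoor path.
No other singleton works — e.g. {Gh} leaves P1 open — so {Th} is the unique smallest valid adjustment set.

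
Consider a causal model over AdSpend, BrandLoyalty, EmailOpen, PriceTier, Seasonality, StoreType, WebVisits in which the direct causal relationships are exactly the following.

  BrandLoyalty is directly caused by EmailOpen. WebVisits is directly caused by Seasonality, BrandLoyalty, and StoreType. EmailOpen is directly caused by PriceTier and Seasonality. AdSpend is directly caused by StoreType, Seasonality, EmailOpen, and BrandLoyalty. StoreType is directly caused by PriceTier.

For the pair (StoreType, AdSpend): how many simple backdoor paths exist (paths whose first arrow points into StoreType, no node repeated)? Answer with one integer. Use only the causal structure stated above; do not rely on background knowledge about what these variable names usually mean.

A backdoor path from StoreType to AdSpend is any simple undirected path whose first edge points into StoreType (i.e. leaves StoreType via a parent).
Parents of StoreType: {PriceTier}.
Enumerating:
  P1: StoreType <- PriceTier -> EmailOpen <- Seasonality -> WebVisits <- BrandLoyalty -> AdSpend
  P2: StoreType <- PriceTier -> EmailOpen <- Seasonality -> AdSpend
  P3: StoreType <- PriceTier -> EmailOpen -> BrandLoyalty -> WebVisits <- Seasonality -> AdSpend
  P4: StoreType <- PriceTier -> EmailOpen -> BrandLoyalty -> AdSpend
  P5: StoreType <- PriceTier -> EmailOpen -> AdSpend
That exhausts the simple backdoor paths. Count: 5.

5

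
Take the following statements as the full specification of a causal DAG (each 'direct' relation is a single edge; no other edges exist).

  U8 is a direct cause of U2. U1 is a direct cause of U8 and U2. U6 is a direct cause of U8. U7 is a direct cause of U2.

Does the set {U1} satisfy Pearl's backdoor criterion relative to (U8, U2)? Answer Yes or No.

Yes

Backdoor paths from U8 to U2 (paths whose first edge points into U8):
  P1: U8 <- U1 -> U2
Condition 1 (no descendant of U8 in the set): holds — descendants of U8 are {U2}; none are in {U1}.
Condition 2 (every backdoor path blocked by {U1}):
  P1: blocked at fork node U1 ∈ conditioning set.
{U1} satisfies the backdoor criterion.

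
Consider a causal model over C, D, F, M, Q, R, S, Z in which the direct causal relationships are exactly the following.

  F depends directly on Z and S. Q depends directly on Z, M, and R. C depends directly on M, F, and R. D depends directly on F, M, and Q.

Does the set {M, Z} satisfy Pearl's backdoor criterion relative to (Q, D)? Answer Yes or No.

Yes

Backdoor paths from Q to D (paths whose first edge points into Q):
  P1: Q <- M -> C <- F -> D
  P2: Q <- M -> D
  P3: Q <- Z -> F -> C <- M -> D
  P4: Q <- Z -> F -> D
  P5: Q <- R -> C <- M -> D
  P6: Q <- R -> C <- F -> D
Condition 1 (no descendant of Q in the set): holds — descendants of Q are {D}; none are in {M, Z}.
Condition 2 (every backdoor path blocked by {M, Z}):
  P1: blocked at fork node M ∈ conditioning set.
  P2: blocked at fork node M ∈ conditioning set.
  P3: blocked at fork node Z ∈ conditioning set.
  P4: blocked at fork node Z ∈ conditioning set.
  P5: blocked at collider C (neither it nor any descendant is in the conditioning set).
  P6: blocked at collider C (neither it nor any descendant is in the conditioning set).
{M, Z} satisfies the backdoor criterion.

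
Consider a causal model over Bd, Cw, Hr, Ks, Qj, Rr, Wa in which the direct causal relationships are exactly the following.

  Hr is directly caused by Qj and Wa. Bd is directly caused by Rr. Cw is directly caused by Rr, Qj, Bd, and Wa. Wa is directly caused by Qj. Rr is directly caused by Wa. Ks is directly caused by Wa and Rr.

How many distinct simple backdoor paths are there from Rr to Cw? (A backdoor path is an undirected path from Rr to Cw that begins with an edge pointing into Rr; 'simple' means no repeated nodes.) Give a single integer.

3

A backdoor path from Rr to Cw is any simple undirected path whose first edge points into Rr (i.e. leaves Rr via a parent).
Parents of Rr: {Wa}.
Enumerating:
  P1: Rr <- Wa <- Qj -> Cw
  P2: Rr <- Wa -> Hr <- Qj -> Cw
  P3: Rr <- Wa -> Cw
That exhausts the simple backdoor paths. Count: 3.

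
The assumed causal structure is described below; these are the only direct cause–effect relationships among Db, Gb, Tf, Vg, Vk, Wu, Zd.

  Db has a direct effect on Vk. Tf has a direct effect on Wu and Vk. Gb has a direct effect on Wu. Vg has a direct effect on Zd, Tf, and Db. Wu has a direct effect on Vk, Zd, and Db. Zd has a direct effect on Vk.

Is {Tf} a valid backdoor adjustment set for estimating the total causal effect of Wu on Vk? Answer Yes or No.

Yes

Backdoor paths from Wu to Vk (paths whose first edge points into Wu):
  P1: Wu <- Tf <- Vg -> Db -> Vk
  P2: Wu <- Tf <- Vg -> Zd -> Vk
  P3: Wu <- Tf -> Vk
Condition 1 (no descendant of Wu in the set): holds — descendants of Wu are {Db, Vk, Zd}; none are in {Tf}.
Condition 2 (every backdoor path blocked by {Tf}):
  P1: blocked at chain node Tf ∈ conditioning set.
  P2: blocked at chain node Tf ∈ conditioning set.
  P3: blocked at fork node Tf ∈ conditioning set.
{Tf} satisfies the backdoor criterion.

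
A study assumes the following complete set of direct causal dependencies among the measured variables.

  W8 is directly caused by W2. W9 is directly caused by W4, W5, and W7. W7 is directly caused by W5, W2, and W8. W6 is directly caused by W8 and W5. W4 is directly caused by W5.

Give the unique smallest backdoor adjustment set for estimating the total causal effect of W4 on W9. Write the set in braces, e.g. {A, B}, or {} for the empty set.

Variables eligible for adjustment (non-descendants of W4, excluding W4 and W9): {W2, W5, W6, W7, W8}.
Backdoor paths from W4 to W9:
  P1: W4 <- W5 -> W7 -> W9
  P2: W4 <- W5 -> W6 <- W8 <- W2 -> W7 -> W9
  P3: W4 <- W5 -> W6 <- W8 -> W7 -> W9
  P4: W4 <- W5 -> W9
The empty set is not sufficient: P1 (W4 <- W5 -> W7 -> W9) has no collider blocking it and no conditioned non-collider, so it is open.
Try {W5}:
  P1: blocked at fork node W5 ∈ conditioning set.
  P2: blocked at fork node W5 ∈ conditioning set.
  P3: blocked at fork node W5 ∈ conditioning set.
  P4: blocked at fork node W5 ∈ conditioning set.
{W5} contains no descendant of W4 and blocks every backdoor path.
No other singleton works — e.g. {W2} leaves P1 open — so {W5} is the unique smallest valid adjustment set.

{W5}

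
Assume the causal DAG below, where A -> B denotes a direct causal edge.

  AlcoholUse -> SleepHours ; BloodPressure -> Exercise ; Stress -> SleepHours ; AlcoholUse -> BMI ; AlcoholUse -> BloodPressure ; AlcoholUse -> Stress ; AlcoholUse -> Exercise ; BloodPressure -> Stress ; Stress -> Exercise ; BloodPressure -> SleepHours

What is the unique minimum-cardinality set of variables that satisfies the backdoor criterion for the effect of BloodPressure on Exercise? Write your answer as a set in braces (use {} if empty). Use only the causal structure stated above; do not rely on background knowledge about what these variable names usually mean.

Variables eligible for adjustment (non-descendants of BloodPressure, excluding BloodPressure and Exercise): {AlcoholUse, BMI}.
Backdoor paths from BloodPressure to Exercise:
  P1: BloodPressure <- AlcoholUse -> Stress -> Exercise
  P2: BloodPressure <- AlcoholUse -> Exercise
  P3: BloodPressure <- AlcoholUse -> SleepHours <- Stress -> Exercise
The empty set is not sufficient: P1 (BloodPressure <- AlcoholUse -> Stress -> Exercise) has no collider blocking it and no conditioned non-collider, so it is open.
Try {AlcoholUse}:
  P1: blocked at fork node AlcoholUse ∈ conditioning set.
  P2: blocked at fork node AlcoholUse ∈ conditioning set.
  P3: blocked at fork node AlcoholUse ∈ conditioning set.
{AlcoholUse} contains no descendant of BloodPressure and blocks every backdoor path.
No other singleton works — e.g. {BMI} leaves P1 open — so {AlcoholUse} is the unique smallest valid adjustment set.

{AlcoholUse}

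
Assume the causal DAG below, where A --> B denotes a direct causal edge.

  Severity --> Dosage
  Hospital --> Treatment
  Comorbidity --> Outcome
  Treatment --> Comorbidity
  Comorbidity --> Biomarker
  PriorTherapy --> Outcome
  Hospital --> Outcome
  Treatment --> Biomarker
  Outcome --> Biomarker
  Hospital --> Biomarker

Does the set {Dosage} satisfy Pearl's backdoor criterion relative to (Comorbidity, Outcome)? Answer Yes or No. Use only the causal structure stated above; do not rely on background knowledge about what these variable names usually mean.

No

Backdoor paths from Comorbidity to Outcome (paths whose first edge points into Comorbidity):
  P1: Comorbidity <- Treatment <- Hospital -> Outcome
  P2: Comorbidity <- Treatment <- Hospital -> Biomarker <- Outcome
  P3: Comorbidity <- Treatment -> Biomarker <- Hospital -> Outcome
  P4: Comorbidity <- Treatment -> Biomarker <- Outcome
Condition 1 (no descendant of Comorbidity in the set): holds — descendants of Comorbidity are {Biomarker, Outcome}; none are in {Dosage}.
Condition 2 (every backdoor path blocked by {Dosage}):
  P1: open — no interior node is in the conditioning set.
  P2: blocked at collider Biomarker (neither it nor any descendant is in the conditioning set).
  P3: blocked at collider Biomarker (neither it nor any descendant is in the conditioning set).
  P4: blocked at collider Biomarker (neither it nor any descendant is in the conditioning set).
{Dosage} does not satisfy the backdoor criterion.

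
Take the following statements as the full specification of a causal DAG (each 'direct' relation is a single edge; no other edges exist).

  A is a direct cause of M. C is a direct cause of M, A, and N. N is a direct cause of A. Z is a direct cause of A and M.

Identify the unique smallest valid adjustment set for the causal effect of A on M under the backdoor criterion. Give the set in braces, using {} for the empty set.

Variables eligible for adjustment (non-descendants of A, excluding A and M): {C, N, Z}.
Backdoor paths from A to M:
  P1: A <- C -> M
  P2: A <- N <- C -> M
  P3: A <- Z -> M
The empty set is not sufficient: P1 (A <- C -> M) has no collider blocking it and no conditioned non-collider, so it is open.
Try {C, Z}:
  P1: blocked at fork node C ∈ conditioning set.
  P2: blocked at fork node C ∈ conditioning set.
  P3: blocked at fork node Z ∈ conditioning set.
{C, Z} contains no descendant of A and blocks every backdoor path.
Every element of {C, Z} is needed (dropping C leaves P1 open; dropping Z leaves P3 open), so no proper subset is valid.
Among all size-2 subsets of the eligible variables, only {C, Z} blocks every backdoor path, so it is the unique smallest valid adjustment set.

{C, Z}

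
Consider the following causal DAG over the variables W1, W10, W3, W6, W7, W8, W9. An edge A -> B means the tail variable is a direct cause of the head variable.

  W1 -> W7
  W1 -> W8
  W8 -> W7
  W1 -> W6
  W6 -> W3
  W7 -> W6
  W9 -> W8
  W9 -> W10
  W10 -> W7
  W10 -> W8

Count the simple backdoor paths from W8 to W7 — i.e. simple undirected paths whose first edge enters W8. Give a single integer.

A backdoor path from W8 to W7 is any simple undirected path whose first edge points into W8 (i.e. leaves W8 via a parent).
Parents of W8: {W1, W10, W9}.
Enumerating:
  P1: W8 <- W9 -> W10 -> W7
  P2: W8 <- W10 -> W7
  P3: W8 <- W1 -> W7
  P4: W8 <- W1 -> W6 <- W7
That exhausts the simple backdoor paths. Count: 4.

4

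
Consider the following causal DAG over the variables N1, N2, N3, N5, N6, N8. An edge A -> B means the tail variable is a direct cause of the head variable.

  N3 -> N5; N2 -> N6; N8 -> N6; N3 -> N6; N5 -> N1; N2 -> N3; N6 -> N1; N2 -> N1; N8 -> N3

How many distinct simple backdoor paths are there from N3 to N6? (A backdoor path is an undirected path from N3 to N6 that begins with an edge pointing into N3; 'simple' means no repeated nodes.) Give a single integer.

A backdoor path from N3 to N6 is any simple undirected path whose first edge points into N3 (i.e. leaves N3 via a parent).
Parents of N3: {N2, N8}.
Enumerating:
  P1: N3 <- N2 -> N6
  P2: N3 <- N2 -> N1 <- N6
  P3: N3 <- N8 -> N6
That exhausts the simple backdoor paths. Count: 3.

3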